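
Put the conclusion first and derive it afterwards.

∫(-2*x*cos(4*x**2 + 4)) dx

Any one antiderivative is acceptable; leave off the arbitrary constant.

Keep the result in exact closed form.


The answer is -sin(4*x**2 + 4)/4.
Step 1. Substitute u = x**2 + 1, turning ∫(-2*x*cos(4*x**2 + 4)) dx into ∫(-cos(4*u)) du: now ∫(-cos(4*u)) du.
Step 2. Evaluate the standard form: now -sin(4*u)/4.
Step 3. Substitute back u = x**2 + 1: now -sin(4*x**2 + 4)/4.
Answer: -sin(4*x**2 + 4)/4.


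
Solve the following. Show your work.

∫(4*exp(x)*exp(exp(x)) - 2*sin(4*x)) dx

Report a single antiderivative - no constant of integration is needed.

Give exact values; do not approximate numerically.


Step 1. Rewrite: now ∫(4*exp(x)*exp(exp(x))) dx + ∫(-2*sin(4*x)) dx.
Step 2. Evaluate the standard form: now cos(4*x)/2 + ∫(4*exp(x)*exp(exp(x))) dx.
Step 3. Substitute u = exp(x), turning ∫(4*exp(x)*exp(exp(x))) dx into ∫(4*exp(u)) du: now cos(4*x)/2 + ∫(4*exp(u)) du.
Step 4. Evaluate the standard form: now 4*exp(u) + cos(4*x)/2.
Step 5. Substitute back u = exp(x): now 4*exp(exp(x)) + cos(4*x)/2.
Answer: 4*exp(exp(x)) + cos(4*x)/2.


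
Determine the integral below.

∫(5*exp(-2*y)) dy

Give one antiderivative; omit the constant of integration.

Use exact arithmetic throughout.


Answer: -5*exp(-2*y)/2.


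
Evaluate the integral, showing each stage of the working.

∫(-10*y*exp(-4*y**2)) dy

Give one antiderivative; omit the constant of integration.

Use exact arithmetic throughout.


Step 1. Substitute u = y**2, turning ∫(-10*y*exp(-4*y**2)) dy into ∫(-5*exp(-4*u)) du: now ∫(-5*exp(-4*u)) du.
Step 2. Evaluate the standard form: now 5*exp(-4*u)/4.
Step 3. Substitute back u = y**2: now 5*exp(-4*y**2)/4.
Answer: 5*exp(-4*y**2)/4.


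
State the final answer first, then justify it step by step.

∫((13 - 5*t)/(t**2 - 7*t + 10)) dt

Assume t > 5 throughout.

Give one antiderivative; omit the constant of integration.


The answer is -4*log(t - 5) - log(t - 2).
Step 1. Decompose ∫((13 - 5*t)/(t**2 - 7*t + 10)) dt by partial fractions, (13 - 5*t)/(t**2 - 7*t + 10) = -1/(t - 2) - 4/(t - 5): now ∫(-4/(t - 5)) dt + ∫(-1/(t - 2)) dt.
Step 2. Evaluate the standard form [assuming t > 2]: now -log(t - 2) + ∫(-4/(t - 5)) dt.
Step 3. Evaluate the standard form [assuming t > 5]: now -4*log(t - 5) - log(t - 2).
Answer: -4*log(t - 5) - log(t - 2).


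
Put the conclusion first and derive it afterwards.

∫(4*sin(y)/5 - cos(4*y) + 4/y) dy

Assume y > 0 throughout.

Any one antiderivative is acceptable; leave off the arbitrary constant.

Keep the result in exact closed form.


The answer is 4*log(y) - sin(4*y)/4 - 4*cos(y)/5.
Step 1. Rewrite: now ∫(4/y) dy + ∫(4*sin(y)/5) dy + ∫(-cos(4*y)) dy.
Step 2. Evaluate the standard form: now -sin(4*y)/4 + ∫(4/y) dy + ∫(4*sin(y)/5) dy.
Step 3. Evaluate the standard form [assuming y > 0]: now 4*log(y) - sin(4*y)/4 + ∫(4*sin(y)/5) dy.
Step 4. Evaluate the standard form: now 4*log(y) - sin(4*y)/4 - 4*cos(y)/5.
Answer: 4*log(y) - sin(4*y)/4 - 4*cos(y)/5.


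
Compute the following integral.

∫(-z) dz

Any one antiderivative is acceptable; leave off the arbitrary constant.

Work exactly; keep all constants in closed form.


Answer: -z**2/2.


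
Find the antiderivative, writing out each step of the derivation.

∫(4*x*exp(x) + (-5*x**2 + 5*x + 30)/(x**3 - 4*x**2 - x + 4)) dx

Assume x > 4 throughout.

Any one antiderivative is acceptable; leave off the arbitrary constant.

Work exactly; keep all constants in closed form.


Step 1. Rewrite: now ∫(4*x*exp(x)) dx + ∫((-5*x**2 + 5*x + 30)/(x**3 - 4*x**2 - x + 4)) dx.
Step 2. Decompose ∫((-5*x**2 + 5*x + 30)/(x**3 - 4*x**2 - x + 4)) dx by partial fractions, (-5*x**2 + 5*x + 30)/(x**3 - 4*x**2 - x + 4) = 2/(x + 1) - 5/(x - 1) - 2/(x - 4): now ∫(4*x*exp(x)) dx + ∫(-2/(x - 4)) dx + ∫(-5/(x - 1)) dx + ∫(2/(x + 1)) dx.
Step 3. Evaluate the standard form [assuming x > 4]: now -2*log(x - 4) + ∫(4*x*exp(x)) dx + ∫(-5/(x - 1)) dx + ∫(2/(x + 1)) dx.
Step 4. Evaluate the standard form [assuming x > 1]: now -2*log(x - 4) - 5*log(x - 1) + ∫(4*x*exp(x)) dx + ∫(2/(x + 1)) dx.
Step 5. Evaluate the standard form [assuming x > -1]: now -2*log(x - 4) - 5*log(x - 1) + 2*log(x + 1) + ∫(4*x*exp(x)) dx.
Step 6. Integrate ∫(4*x*exp(x)) dx by parts with u = x, dv = (4*exp(x)) dx, so v = 4*exp(x): now 4*x*exp(x) - 2*log(x - 4) - 5*log(x - 1) + 2*log(x + 1) + ∫(-4*exp(x)) dx.
Step 7. Evaluate the standard form: now 4*x*exp(x) - 4*exp(x) - 2*log(x - 4) - 5*log(x - 1) + 2*log(x + 1).
Answer: 4*x*exp(x) - 4*exp(x) - 2*log(x - 4) - 5*log(x - 1) + 2*log(x + 1).


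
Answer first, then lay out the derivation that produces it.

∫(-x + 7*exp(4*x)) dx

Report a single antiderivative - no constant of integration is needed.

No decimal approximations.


The answer is -x**2/2 + 7*exp(4*x)/4.
Step 1. Rewrite: now ∫(-x) dx + ∫(7*exp(4*x)) dx.
Step 2. Evaluate the standard form: now -x**2/2 + ∫(7*exp(4*x)) dx.
Step 3. Evaluate the standard form: now -x**2/2 + 7*exp(4*x)/4.
Answer: -x**2/2 + 7*exp(4*x)/4.


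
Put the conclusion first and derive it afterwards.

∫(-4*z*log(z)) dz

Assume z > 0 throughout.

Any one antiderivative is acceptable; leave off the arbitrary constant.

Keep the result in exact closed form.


The answer is -2*z**2*log(z) + z**2.
Step 1. Integrate ∫(-4*z*log(z)) dz by parts with u = log(z), dv = (-4*z) dz, so v = -2*z**2 [assuming z > 0]: now -2*z**2*log(z) + ∫(2*z) dz.
Step 2. Evaluate the standard form: now -2*z**2*log(z) + z**2.
Answer: -2*z**2*log(z) + z**2.


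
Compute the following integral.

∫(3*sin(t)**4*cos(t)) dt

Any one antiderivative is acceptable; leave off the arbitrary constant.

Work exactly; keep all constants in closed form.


Answer: 3*sin(t)**5/5.


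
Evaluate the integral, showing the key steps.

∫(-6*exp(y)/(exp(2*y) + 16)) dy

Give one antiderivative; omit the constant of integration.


Step 1. Substitute u = exp(y), turning ∫(-6*exp(y)/(exp(2*y) + 16)) dy into ∫(-6/(u**2 + 16)) du: now ∫(-6/(u**2 + 16)) du.
Step 2. Evaluate the standard form: now -3*atan(u/4)/2.
Step 3. Substitute back u = exp(y): now -3*atan(exp(y)/4)/2.
Answer: -3*atan(exp(y)/4)/2.


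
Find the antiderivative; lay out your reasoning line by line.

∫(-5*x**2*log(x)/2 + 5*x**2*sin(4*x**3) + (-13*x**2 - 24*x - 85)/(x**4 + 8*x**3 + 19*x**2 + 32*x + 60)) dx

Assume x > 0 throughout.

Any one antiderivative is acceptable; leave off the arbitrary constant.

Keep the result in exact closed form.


Step 1. Rewrite: now ∫(-5*x**2*log(x)/2) dx + ∫(5*x**2*sin(4*x**3)) dx + ∫((-13*x**2 - 24*x - 85)/(x**4 + 8*x**3 + 19*x**2 + 32*x + 60)) dx.
Step 2. Integrate ∫(-5*x**2*log(x)/2) dx by parts with u = log(x), dv = (-5*x**2/2) dx, so v = -5*x**3/6 [assuming x > 0]: now -5*x**3*log(x)/6 + ∫(5*x**2/6) dx + ∫(5*x**2*sin(4*x**3)) dx + ∫((-13*x**2 - 24*x - 85)/(x**4 + 8*x**3 + 19*x**2 + 32*x + 60)) dx.
Step 3. Evaluate the standard form: now -5*x**3*log(x)/6 + 5*x**3/18 + ∫(5*x**2*sin(4*x**3)) dx + ∫((-13*x**2 - 24*x - 85)/(x**4 + 8*x**3 + 19*x**2 + 32*x + 60)) dx.
Step 4. Substitute u = x**3, turning ∫(5*x**2*sin(4*x**3)) dx into ∫(5*sin(4*u)/3) du: now -5*x**3*log(x)/6 + 5*x**3/18 + ∫((-13*x**2 - 24*x - 85)/(x**4 + 8*x**3 + 19*x**2 + 32*x + 60)) dx + ∫(5*sin(4*u)/3) du.
Step 5. Evaluate the standard form: now -5*x**3*log(x)/6 + 5*x**3/18 - 5*cos(4*u)/12 + ∫((-13*x**2 - 24*x - 85)/(x**4 + 8*x**3 + 19*x**2 + 32*x + 60)) dx.
Step 6. Substitute back u = x**3: now -5*x**3*log(x)/6 + 5*x**3/18 - 5*cos(4*x**3)/12 + ∫((-13*x**2 - 24*x - 85)/(x**4 + 8*x**3 + 19*x**2 + 32*x + 60)) dx.
Step 7. Decompose ∫((-13*x**2 - 24*x - 85)/(x**4 + 8*x**3 + 19*x**2 + 32*x + 60)) dx by partial fractions, (-13*x**2 - 24*x - 85)/(x**4 + 8*x**3 + 19*x**2 + 32*x + 60) = -3/(x**2 + 4) + 5/(x + 5) - 5/(x + 3): now -5*x**3*log(x)/6 + 5*x**3/18 - 5*cos(4*x**3)/12 + ∫(-5/(x + 3)) dx + ∫(5/(x + 5)) dx + ∫(-3/(x**2 + 4)) dx.
Step 8. Evaluate the standard form [assuming x > -5]: now -5*x**3*log(x)/6 + 5*x**3/18 + 5*log(x + 5) - 5*cos(4*x**3)/12 + ∫(-5/(x + 3)) dx + ∫(-3/(x**2 + 4)) dx.
Step 9. Evaluate the standard form [assuming x > -3]: now -5*x**3*log(x)/6 + 5*x**3/18 - 5*log(x + 3) + 5*log(x + 5) - 5*cos(4*x**3)/12 + ∫(-3/(x**2 + 4)) dx.
Step 10. Evaluate the standard form: now -5*x**3*log(x)/6 + 5*x**3/18 - 5*log(x + 3) + 5*log(x + 5) - 5*cos(4*x**3)/12 - 3*atan(x/2)/2.
Answer: -5*x**3*log(x)/6 + 5*x**3/18 - 5*log(x + 3) + 5*log(x + 5) - 5*cos(4*x**3)/12 - 3*atan(x/2)/2.


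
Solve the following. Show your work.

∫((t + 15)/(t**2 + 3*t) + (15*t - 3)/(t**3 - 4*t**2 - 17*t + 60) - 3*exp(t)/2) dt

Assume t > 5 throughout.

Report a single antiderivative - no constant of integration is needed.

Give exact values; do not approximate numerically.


Step 1. Rewrite: now ∫((t + 15)/(t**2 + 3*t)) dt + ∫((15*t - 3)/(t**3 - 4*t**2 - 17*t + 60)) dt + ∫(-3*exp(t)/2) dt.
Step 2. Decompose ∫((t + 15)/(t**2 + 3*t)) dt by partial fractions, (t + 15)/(t**2 + 3*t) = -4/(t + 3) + 5/t: now ∫(5/t) dt + ∫((15*t - 3)/(t**3 - 4*t**2 - 17*t + 60)) dt + ∫(-4/(t + 3)) dt + ∫(-3*exp(t)/2) dt.
Step 3. Evaluate the standard form [assuming t > -3]: now -4*log(t + 3) + ∫(5/t) dt + ∫((15*t - 3)/(t**3 - 4*t**2 - 17*t + 60)) dt + ∫(-3*exp(t)/2) dt.
Step 4. Evaluate the standard form [assuming t > 0]: now 5*log(t) - 4*log(t + 3) + ∫((15*t - 3)/(t**3 - 4*t**2 - 17*t + 60)) dt + ∫(-3*exp(t)/2) dt.
Step 5. Evaluate the standard form: now -3*exp(t)/2 + 5*log(t) - 4*log(t + 3) + ∫((15*t - 3)/(t**3 - 4*t**2 - 17*t + 60)) dt.
Step 6. Decompose ∫((15*t - 3)/(t**3 - 4*t**2 - 17*t + 60)) dt by partial fractions, (15*t - 3)/(t**3 - 4*t**2 - 17*t + 60) = -1/(t + 4) - 3/(t - 3) + 4/(t - 5): now -3*exp(t)/2 + 5*log(t) - 4*log(t + 3) + ∫(4/(t - 5)) dt + ∫(-3/(t - 3)) dt + ∫(-1/(t + 4)) dt.
Step 7. Evaluate the standard form [assuming t > 5]: now -3*exp(t)/2 + 5*log(t) + 4*log(t - 5) - 4*log(t + 3) + ∫(-3/(t - 3)) dt + ∫(-1/(t + 4)) dt.
Step 8. Evaluate the standard form [assuming t > 3]: now -3*exp(t)/2 + 5*log(t) + 4*log(t - 5) - 3*log(t - 3) - 4*log(t + 3) + ∫(-1/(t + 4)) dt.
Step 9. Evaluate the standard form [assuming t > -4]: now -3*exp(t)/2 + 5*log(t) + 4*log(t - 5) - 3*log(t - 3) - 4*log(t + 3) - log(t + 4).
Answer: -3*exp(t)/2 + 5*log(t) + 4*log(t - 5) - 3*log(t - 3) - 4*log(t + 3) - log(t + 4).


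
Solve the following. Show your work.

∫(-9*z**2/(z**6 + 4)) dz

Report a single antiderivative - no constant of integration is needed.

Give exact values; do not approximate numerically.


Step 1. Substitute u = z**3, turning ∫(-9*z**2/(z**6 + 4)) dz into ∫(-3/(u**2 + 4)) du: now ∫(-3/(u**2 + 4)) du.
Step 2. Evaluate the standard form: now -3*atan(u/2)/2.
Step 3. Substitute back u = z**3: now -3*atan(z**3/2)/2.
Answer: -3*atan(z**3/2)/2.


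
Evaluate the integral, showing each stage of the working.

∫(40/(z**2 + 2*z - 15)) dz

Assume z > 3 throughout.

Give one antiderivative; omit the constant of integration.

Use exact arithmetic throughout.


Step 1. Decompose ∫(40/(z**2 + 2*z - 15)) dz by partial fractions, 40/(z**2 + 2*z - 15) = -5/(z + 5) + 5/(z - 3): now ∫(5/(z - 3)) dz + ∫(-5/(z + 5)) dz.
Step 2. Evaluate the standard form [assuming z > 3]: now 5*log(z - 3) + ∫(-5/(z + 5)) dz.
Step 3. Evaluate the standard form [assuming z > -5]: now 5*log(z - 3) - 5*log(z + 5).
Answer: 5*log(z - 3) - 5*log(z + 5).


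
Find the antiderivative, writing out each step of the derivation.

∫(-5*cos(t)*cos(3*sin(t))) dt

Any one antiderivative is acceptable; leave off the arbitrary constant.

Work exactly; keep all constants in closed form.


Step 1. Substitute u = sin(t), turning ∫(-5*cos(t)*cos(3*sin(t))) dt into ∫(-5*cos(3*u)) du: now ∫(-5*cos(3*u)) du.
Step 2. Evaluate the standard form: now -5*sin(3*u)/3.
Step 3. Substitute back u = sin(t): now -5*sin(3*sin(t))/3.
Answer: -5*sin(3*sin(t))/3.


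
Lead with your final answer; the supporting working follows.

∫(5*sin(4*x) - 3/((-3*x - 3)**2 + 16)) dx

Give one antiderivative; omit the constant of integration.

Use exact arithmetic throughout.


The answer is -5*cos(4*x)/4 - atan(3*x/4 + 3/4)/4.
Step 1. Rewrite: now ∫(-3/((-3*x - 3)**2 + 16)) dx + ∫(5*sin(4*x)) dx.
Step 2. Evaluate the standard form: now -5*cos(4*x)/4 + ∫(-3/((-3*x - 3)**2 + 16)) dx.
Step 3. Substitute u = -3*x - 3, turning ∫(-3/((-3*x - 3)**2 + 16)) dx into ∫(1/(u**2 + 16)) du: now -5*cos(4*x)/4 + ∫(1/(u**2 + 16)) du.
Step 4. Evaluate the standard form: now -5*cos(4*x)/4 + atan(u/4)/4.
Step 5. Substitute back u = -3*x - 3: now -5*cos(4*x)/4 - atan(3*x/4 + 3/4)/4.
Answer: -5*cos(4*x)/4 - atan(3*x/4 + 3/4)/4.


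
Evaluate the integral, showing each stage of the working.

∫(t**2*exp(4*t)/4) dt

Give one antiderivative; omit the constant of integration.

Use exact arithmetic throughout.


Step 1. Integrate ∫(t**2*exp(4*t)/4) dt by parts with u = t**2, dv = (exp(4*t)/4) dt, so v = exp(4*t)/16: now t**2*exp(4*t)/16 + ∫(-t*exp(4*t)/8) dt.
Step 2. Integrate ∫(-t*exp(4*t)/8) dt by parts with u = t, dv = (-exp(4*t)/8) dt, so v = -exp(4*t)/32: now t**2*exp(4*t)/16 - t*exp(4*t)/32 + ∫(exp(4*t)/32) dt.
Step 3. Evaluate the standard form: now t**2*exp(4*t)/16 - t*exp(4*t)/32 + exp(4*t)/128.
Answer: t**2*exp(4*t)/16 - t*exp(4*t)/32 + exp(4*t)/128.


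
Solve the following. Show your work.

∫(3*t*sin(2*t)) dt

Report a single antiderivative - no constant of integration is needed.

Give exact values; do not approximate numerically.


Step 1. Integrate ∫(3*t*sin(2*t)) dt by parts with u = t, dv = (3*sin(2*t)) dt, so v = -3*cos(2*t)/2: now -3*t*cos(2*t)/2 + ∫(3*cos(2*t)/2) dt.
Step 2. Evaluate the standard form: now -3*t*cos(2*t)/2 + 3*sin(2*t)/4.
Answer: -3*t*cos(2*t)/2 + 3*sin(2*t)/4.


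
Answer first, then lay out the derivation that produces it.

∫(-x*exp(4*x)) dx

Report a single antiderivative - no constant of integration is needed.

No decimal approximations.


The answer is -x*exp(4*x)/4 + exp(4*x)/16.
Step 1. Integrate ∫(-x*exp(4*x)) dx by parts with u = x, dv = (-exp(4*x)) dx, so v = -exp(4*x)/4: now -x*exp(4*x)/4 + ∫(exp(4*x)/4) dx.
Step 2. Evaluate the standard form: now -x*exp(4*x)/4 + exp(4*x)/16.
Answer: -x*exp(4*x)/4 + exp(4*x)/16.


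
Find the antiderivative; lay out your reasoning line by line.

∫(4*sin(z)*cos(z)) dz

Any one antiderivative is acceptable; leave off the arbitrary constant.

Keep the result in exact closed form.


Step 1. Substitute u = sin(z), turning ∫(4*sin(z)*cos(z)) dz into ∫(4*u) du: now ∫(4*u) du.
Step 2. Evaluate the standard form: now 2*u**2.
Step 3. Substitute back u = sin(z): now 2*sin(z)**2.
Answer: 2*sin(z)**2.


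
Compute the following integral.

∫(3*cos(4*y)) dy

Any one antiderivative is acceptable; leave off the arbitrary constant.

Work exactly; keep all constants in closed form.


Answer: 3*sin(4*y)/4.


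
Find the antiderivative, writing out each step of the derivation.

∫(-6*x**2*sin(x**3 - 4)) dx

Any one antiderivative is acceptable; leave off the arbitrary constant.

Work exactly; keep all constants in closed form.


Step 1. Substitute u = x**3 - 4, turning ∫(-6*x**2*sin(x**3 - 4)) dx into ∫(-2*sin(u)) du: now ∫(-2*sin(u)) du.
Step 2. Evaluate the standard form: now 2*cos(u).
Step 3. Substitute back u = x**3 - 4: now 2*cos(x**3 - 4).
Answer: 2*cos(x**3 - 4).


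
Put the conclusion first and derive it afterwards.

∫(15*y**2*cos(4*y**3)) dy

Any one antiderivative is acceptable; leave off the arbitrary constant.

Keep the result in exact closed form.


The answer is 5*sin(4*y**3)/4.
Step 1. Substitute u = y**3, turning ∫(15*y**2*cos(4*y**3)) dy into ∫(5*cos(4*u)) du: now ∫(5*cos(4*u)) du.
Step 2. Evaluate the standard form: now 5*sin(4*u)/4.
Step 3. Substitute back u = y**3: now 5*sin(4*y**3)/4.
Answer: 5*sin(4*y**3)/4.


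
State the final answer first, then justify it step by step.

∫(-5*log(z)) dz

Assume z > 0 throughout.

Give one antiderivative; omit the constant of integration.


The answer is -5*z*log(z) + 5*z.
Step 1. Integrate ∫(-5*log(z)) dz by parts with u = log(z), dv = (-5) dz, so v = -5*z [assuming z > 0]: now -5*z*log(z) + ∫(5) dz.
Step 2. Evaluate the standard form: now -5*z*log(z) + 5*z.
Answer: -5*z*log(z) + 5*z.


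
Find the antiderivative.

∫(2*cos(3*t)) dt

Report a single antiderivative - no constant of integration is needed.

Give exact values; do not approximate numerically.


Answer: 2*sin(3*t)/3.


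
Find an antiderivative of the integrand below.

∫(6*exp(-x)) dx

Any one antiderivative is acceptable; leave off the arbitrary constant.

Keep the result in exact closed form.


Answer: -6*exp(-x).


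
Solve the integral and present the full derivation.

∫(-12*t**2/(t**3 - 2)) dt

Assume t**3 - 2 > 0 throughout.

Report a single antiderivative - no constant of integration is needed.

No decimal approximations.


Step 1. Substitute u = t**3 - 2, turning ∫(-12*t**2/(t**3 - 2)) dt into ∫(-4/u) du: now ∫(-4/u) du.
Step 2. Evaluate the standard form [assuming u > 0]: now -4*log(u).
Step 3. Substitute back u = t**3 - 2: now -4*log(t**3 - 2).
Answer: -4*log(t**3 - 2).


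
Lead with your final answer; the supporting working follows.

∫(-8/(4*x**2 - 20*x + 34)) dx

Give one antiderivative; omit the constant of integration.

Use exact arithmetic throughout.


The answer is -4*atan(2*x/3 - 5/3)/3.
Step 1. Substitute u = 5 - 2*x, turning ∫(-8/(4*x**2 - 20*x + 34)) dx into ∫(4/(u**2 + 9)) du: now ∫(4/(u**2 + 9)) du.
Step 2. Evaluate the standard form: now 4*atan(u/3)/3.
Step 3. Substitute back u = 5 - 2*x: now -4*atan(2*x/3 - 5/3)/3.
Answer: -4*atan(2*x/3 - 5/3)/3.


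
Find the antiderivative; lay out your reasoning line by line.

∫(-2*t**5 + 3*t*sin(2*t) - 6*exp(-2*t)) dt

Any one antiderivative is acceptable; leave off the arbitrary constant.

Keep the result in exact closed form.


Step 1. Rewrite: now ∫(-2*t**5) dt + ∫(3*t*sin(2*t)) dt + ∫(-6*exp(-2*t)) dt.
Step 2. Evaluate the standard form: now ∫(-2*t**5) dt + ∫(3*t*sin(2*t)) dt + 3*exp(-2*t).
Step 3. Evaluate the standard form: now -t**6/3 + ∫(3*t*sin(2*t)) dt + 3*exp(-2*t).
Step 4. Integrate ∫(3*t*sin(2*t)) dt by parts with u = t, dv = (3*sin(2*t)) dt, so v = -3*cos(2*t)/2: now -t**6/3 - 3*t*cos(2*t)/2 + ∫(3*cos(2*t)/2) dt + 3*exp(-2*t).
Step 5. Evaluate the standard form: now -t**6/3 - 3*t*cos(2*t)/2 + 3*sin(2*t)/4 + 3*exp(-2*t).
Answer: -t**6/3 - 3*t*cos(2*t)/2 + 3*sin(2*t)/4 + 3*exp(-2*t).


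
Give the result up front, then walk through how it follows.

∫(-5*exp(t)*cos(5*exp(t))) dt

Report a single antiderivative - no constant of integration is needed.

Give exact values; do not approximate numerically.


The answer is -sin(5*exp(t)).
Step 1. Substitute u = exp(t), turning ∫(-5*exp(t)*cos(5*exp(t))) dt into ∫(-5*cos(5*u)) du: now ∫(-5*cos(5*u)) du.
Step 2. Evaluate the standard form: now -sin(5*u).
Step 3. Substitute back u = exp(t): now -sin(5*exp(t)).
Answer: -sin(5*exp(t)).


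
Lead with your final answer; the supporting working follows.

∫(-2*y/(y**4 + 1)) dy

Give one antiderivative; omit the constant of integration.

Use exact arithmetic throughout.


The answer is -atan(y**2).
Step 1. Substitute u = y**2, turning ∫(-2*y/(y**4 + 1)) dy into ∫(-1/(u**2 + 1)) du: now ∫(-1/(u**2 + 1)) du.
Step 2. Evaluate the standard form: now -atan(u).
Step 3. Substitute back u = y**2: now -atan(y**2).
Answer: -atan(y**2).


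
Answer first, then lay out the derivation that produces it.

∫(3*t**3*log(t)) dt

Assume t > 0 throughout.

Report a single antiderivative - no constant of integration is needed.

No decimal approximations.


The answer is 3*t**4*log(t)/4 - 3*t**4/16.
Step 1. Integrate ∫(3*t**3*log(t)) dt by parts with u = log(t), dv = (3*t**3) dt, so v = 3*t**4/4 [assuming t > 0]: now 3*t**4*log(t)/4 + ∫(-3*t**3/4) dt.
Step 2. Evaluate the standard form: now 3*t**4*log(t)/4 - 3*t**4/16.
Answer: 3*t**4*log(t)/4 - 3*t**4/16.


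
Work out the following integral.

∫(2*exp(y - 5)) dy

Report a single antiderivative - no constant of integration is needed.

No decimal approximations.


Answer: 2*exp(y - 5).


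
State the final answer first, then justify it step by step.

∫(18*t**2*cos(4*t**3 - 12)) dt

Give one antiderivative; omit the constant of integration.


The answer is 3*sin(4*t**3 - 12)/2.
Step 1. Substitute u = t**3 - 3, turning ∫(18*t**2*cos(4*t**3 - 12)) dt into ∫(6*cos(4*u)) du: now ∫(6*cos(4*u)) du.
Step 2. Evaluate the standard form: now 3*sin(4*u)/2.
Step 3. Substitute back u = t**3 - 3: now 3*sin(4*t**3 - 12)/2.
Answer: 3*sin(4*t**3 - 12)/2.


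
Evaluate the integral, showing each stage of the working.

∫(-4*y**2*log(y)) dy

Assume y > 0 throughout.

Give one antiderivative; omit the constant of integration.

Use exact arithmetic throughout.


Step 1. Integrate ∫(-4*y**2*log(y)) dy by parts with u = log(y), dv = (-4*y**2) dy, so v = -4*y**3/3 [assuming y > 0]: now -4*y**3*log(y)/3 + ∫(4*y**2/3) dy.
Step 2. Evaluate the standard form: now -4*y**3*log(y)/3 + 4*y**3/9.
Answer: -4*y**3*log(y)/3 + 4*y**3/9.


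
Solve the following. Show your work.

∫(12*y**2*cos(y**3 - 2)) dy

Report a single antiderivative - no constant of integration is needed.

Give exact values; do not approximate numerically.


Step 1. Substitute u = y**3 - 2, turning ∫(12*y**2*cos(y**3 - 2)) dy into ∫(4*cos(u)) du: now ∫(4*cos(u)) du.
Step 2. Evaluate the standard form: now 4*sin(u).
Step 3. Substitute back u = y**3 - 2: now 4*sin(y**3 - 2).
Answer: 4*sin(y**3 - 2).


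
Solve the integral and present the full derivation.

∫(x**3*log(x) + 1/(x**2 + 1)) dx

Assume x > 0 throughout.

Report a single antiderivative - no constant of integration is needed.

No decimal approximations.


Step 1. Rewrite: now ∫(x**3*log(x)) dx + ∫(1/(x**2 + 1)) dx.
Step 2. Integrate ∫(x**3*log(x)) dx by parts with u = log(x), dv = (x**3) dx, so v = x**4/4 [assuming x > 0]: now x**4*log(x)/4 + ∫(-x**3/4) dx + ∫(1/(x**2 + 1)) dx.
Step 3. Evaluate the standard form: now x**4*log(x)/4 - x**4/16 + ∫(1/(x**2 + 1)) dx.
Step 4. Evaluate the standard form: now x**4*log(x)/4 - x**4/16 + atan(x).
Answer: x**4*log(x)/4 - x**4/16 + atan(x).


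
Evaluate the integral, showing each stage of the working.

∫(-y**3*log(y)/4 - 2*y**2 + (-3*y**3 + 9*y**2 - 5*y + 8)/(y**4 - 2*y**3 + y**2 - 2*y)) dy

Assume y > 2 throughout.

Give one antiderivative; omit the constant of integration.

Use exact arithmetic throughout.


Step 1. Rewrite: now ∫(-2*y**2) dy + ∫(-y**3*log(y)/4) dy + ∫((-3*y**3 + 9*y**2 - 5*y + 8)/(y**4 - 2*y**3 + y**2 - 2*y)) dy.
Step 2. Integrate ∫(-y**3*log(y)/4) dy by parts with u = log(y), dv = (-y**3/4) dy, so v = -y**4/16 [assuming y > 0]: now -y**4*log(y)/16 + ∫(-2*y**2) dy + ∫(y**3/16) dy + ∫((-3*y**3 + 9*y**2 - 5*y + 8)/(y**4 - 2*y**3 + y**2 - 2*y)) dy.
Step 3. Evaluate the standard form: now -y**4*log(y)/16 + y**4/64 + ∫(-2*y**2) dy + ∫((-3*y**3 + 9*y**2 - 5*y + 8)/(y**4 - 2*y**3 + y**2 - 2*y)) dy.
Step 4. Decompose ∫((-3*y**3 + 9*y**2 - 5*y + 8)/(y**4 - 2*y**3 + y**2 - 2*y)) dy by partial fractions, (-3*y**3 + 9*y**2 - 5*y + 8)/(y**4 - 2*y**3 + y**2 - 2*y) = 1/(y**2 + 1) + 1/(y - 2) - 4/y: now -y**4*log(y)/16 + y**4/64 + ∫(-4/y) dy + ∫(-2*y**2) dy + ∫(1/(y - 2)) dy + ∫(1/(y**2 + 1)) dy.
Step 5. Evaluate the standard form [assuming y > 2]: now -y**4*log(y)/16 + y**4/64 + log(y - 2) + ∫(-4/y) dy + ∫(-2*y**2) dy + ∫(1/(y**2 + 1)) dy.
Step 6. Evaluate the standard form [assuming y > 0]: now -y**4*log(y)/16 + y**4/64 - 4*log(y) + log(y - 2) + ∫(-2*y**2) dy + ∫(1/(y**2 + 1)) dy.
Step 7. Evaluate the standard form: now -y**4*log(y)/16 + y**4/64 - 4*log(y) + log(y - 2) + atan(y) + ∫(-2*y**2) dy.
Step 8. Evaluate the standard form: now -y**4*log(y)/16 + y**4/64 - 2*y**3/3 - 4*log(y) + log(y - 2) + atan(y).
Answer: -y**4*log(y)/16 + y**4/64 - 2*y**3/3 - 4*log(y) + log(y - 2) + atan(y).


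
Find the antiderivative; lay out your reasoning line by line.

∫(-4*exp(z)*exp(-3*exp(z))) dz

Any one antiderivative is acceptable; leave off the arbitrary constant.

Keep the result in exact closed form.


Step 1. Substitute u = exp(z), turning ∫(-4*exp(z)*exp(-3*exp(z))) dz into ∫(-4*exp(-3*u)) du: now ∫(-4*exp(-3*u)) du.
Step 2. Evaluate the standard form: now 4*exp(-3*u)/3.
Step 3. Substitute back u = exp(z): now 4*exp(-3*exp(z))/3.
Answer: 4*exp(-3*exp(z))/3.


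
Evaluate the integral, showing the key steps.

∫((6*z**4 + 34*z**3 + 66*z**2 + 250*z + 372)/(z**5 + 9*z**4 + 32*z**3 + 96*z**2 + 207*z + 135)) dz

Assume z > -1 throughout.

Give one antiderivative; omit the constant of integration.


Step 1. Decompose ∫((6*z**4 + 34*z**3 + 66*z**2 + 250*z + 372)/(z**5 + 9*z**4 + 32*z**3 + 96*z**2 + 207*z + 135)) dz by partial fractions, (6*z**4 + 34*z**3 + 66*z**2 + 250*z + 372)/(z**5 + 9*z**4 + 32*z**3 + 96*z**2 + 207*z + 135) = -4/(z**2 + 9) + 1/(z + 5) + 3/(z + 3) + 2/(z + 1): now ∫(2/(z + 1)) dz + ∫(3/(z + 3)) dz + ∫(1/(z + 5)) dz + ∫(-4/(z**2 + 9)) dz.
Step 2. Evaluate the standard form [assuming z > -5]: now log(z + 5) + ∫(2/(z + 1)) dz + ∫(3/(z + 3)) dz + ∫(-4/(z**2 + 9)) dz.
Step 3. Evaluate the standard form [assuming z > -1]: now 2*log(z + 1) + log(z + 5) + ∫(3/(z + 3)) dz + ∫(-4/(z**2 + 9)) dz.
Step 4. Evaluate the standard form [assuming z > -3]: now 2*log(z + 1) + 3*log(z + 3) + log(z + 5) + ∫(-4/(z**2 + 9)) dz.
Step 5. Evaluate the standard form: now 2*log(z + 1) + 3*log(z + 3) + log(z + 5) - 4*atan(z/3)/3.
Answer: 2*log(z + 1) + 3*log(z + 3) + log(z + 5) - 4*atan(z/3)/3.


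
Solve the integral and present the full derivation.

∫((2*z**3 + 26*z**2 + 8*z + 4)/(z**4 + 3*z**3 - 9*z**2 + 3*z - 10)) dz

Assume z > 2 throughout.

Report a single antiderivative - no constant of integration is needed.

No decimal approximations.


Step 1. Decompose ∫((2*z**3 + 26*z**2 + 8*z + 4)/(z**4 + 3*z**3 - 9*z**2 + 3*z - 10)) dz by partial fractions, (2*z**3 + 26*z**2 + 8*z + 4)/(z**4 + 3*z**3 - 9*z**2 + 3*z - 10) = 2/(z**2 + 1) - 2/(z + 5) + 4/(z - 2): now ∫(4/(z - 2)) dz + ∫(-2/(z + 5)) dz + ∫(2/(z**2 + 1)) dz.
Step 2. Evaluate the standard form [assuming z > -5]: now -2*log(z + 5) + ∫(4/(z - 2)) dz + ∫(2/(z**2 + 1)) dz.
Step 3. Evaluate the standard form [assuming z > 2]: now 4*log(z - 2) - 2*log(z + 5) + ∫(2/(z**2 + 1)) dz.
Step 4. Evaluate the standard form: now 4*log(z - 2) - 2*log(z + 5) + 2*atan(z).
Answer: 4*log(z - 2) - 2*log(z + 5) + 2*atan(z).


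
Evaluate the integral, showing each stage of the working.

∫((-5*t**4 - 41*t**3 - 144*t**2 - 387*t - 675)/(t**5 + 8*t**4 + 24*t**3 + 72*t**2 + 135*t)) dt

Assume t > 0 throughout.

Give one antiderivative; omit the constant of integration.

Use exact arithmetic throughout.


Step 1. Decompose ∫((-5*t**4 - 41*t**3 - 144*t**2 - 387*t - 675)/(t**5 + 8*t**4 + 24*t**3 + 72*t**2 + 135*t)) dt by partial fractions, (-5*t**4 - 41*t**3 - 144*t**2 - 387*t - 675)/(t**5 + 8*t**4 + 24*t**3 + 72*t**2 + 135*t) = -3/(t**2 + 9) - 1/(t + 5) + 1/(t + 3) - 5/t: now ∫(-5/t) dt + ∫(1/(t + 3)) dt + ∫(-1/(t + 5)) dt + ∫(-3/(t**2 + 9)) dt.
Step 2. Evaluate the standard form [assuming t > -3]: now log(t + 3) + ∫(-5/t) dt + ∫(-1/(t + 5)) dt + ∫(-3/(t**2 + 9)) dt.
Step 3. Evaluate the standard form [assuming t > -5]: now log(t + 3) - log(t + 5) + ∫(-5/t) dt + ∫(-3/(t**2 + 9)) dt.
Step 4. Evaluate the standard form [assuming t > 0]: now -5*log(t) + log(t + 3) - log(t + 5) + ∫(-3/(t**2 + 9)) dt.
Step 5. Evaluate the standard form: now -5*log(t) + log(t + 3) - log(t + 5) - atan(t/3).
Answer: -5*log(t) + log(t + 3) - log(t + 5) - atan(t/3).


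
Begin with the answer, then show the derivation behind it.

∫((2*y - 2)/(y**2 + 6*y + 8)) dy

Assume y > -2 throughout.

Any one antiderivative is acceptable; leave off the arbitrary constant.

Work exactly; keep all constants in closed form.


The answer is -3*log(y + 2) + 5*log(y + 4).
Step 1. Decompose ∫((2*y - 2)/(y**2 + 6*y + 8)) dy by partial fractions, (2*y - 2)/(y**2 + 6*y + 8) = 5/(y + 4) - 3/(y + 2): now ∫(-3/(y + 2)) dy + ∫(5/(y + 4)) dy.
Step 2. Evaluate the standard form [assuming y > -4]: now 5*log(y + 4) + ∫(-3/(y + 2)) dy.
Step 3. Evaluate the standard form [assuming y > -2]: now -3*log(y + 2) + 5*log(y + 4).
Answer: -3*log(y + 2) + 5*log(y + 4).


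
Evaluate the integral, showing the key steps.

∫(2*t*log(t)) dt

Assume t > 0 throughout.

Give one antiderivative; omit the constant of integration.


Step 1. Integrate ∫(2*t*log(t)) dt by parts with u = log(t), dv = (2*t) dt, so v = t**2 [assuming t > 0]: now t**2*log(t) + ∫(-t) dt.
Step 2. Evaluate the standard form: now t**2*log(t) - t**2/2.
Answer: t**2*log(t) - t**2/2.


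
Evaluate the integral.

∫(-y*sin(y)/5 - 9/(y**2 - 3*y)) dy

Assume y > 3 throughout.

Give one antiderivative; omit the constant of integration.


Answer: y*cos(y)/5 + 3*log(y) - 3*log(y - 3) - sin(y)/5.


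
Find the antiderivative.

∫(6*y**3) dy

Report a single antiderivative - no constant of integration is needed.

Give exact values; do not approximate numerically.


Answer: 3*y**4/2.


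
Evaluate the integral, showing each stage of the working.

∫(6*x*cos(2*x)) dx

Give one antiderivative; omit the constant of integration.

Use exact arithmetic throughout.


Step 1. Integrate ∫(6*x*cos(2*x)) dx by parts with u = x, dv = (6*cos(2*x)) dx, so v = 3*sin(2*x): now 3*x*sin(2*x) + ∫(-3*sin(2*x)) dx.
Step 2. Evaluate the standard form: now 3*x*sin(2*x) + 3*cos(2*x)/2.
Answer: 3*x*sin(2*x) + 3*cos(2*x)/2.


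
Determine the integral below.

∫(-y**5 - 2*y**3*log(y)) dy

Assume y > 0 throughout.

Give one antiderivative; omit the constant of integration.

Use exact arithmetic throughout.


Answer: -y**6/6 - y**4*log(y)/2 + y**4/8.


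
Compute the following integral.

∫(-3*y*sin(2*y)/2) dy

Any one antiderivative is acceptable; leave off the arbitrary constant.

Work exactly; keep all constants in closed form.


Answer: 3*y*cos(2*y)/4 - 3*sin(2*y)/8.


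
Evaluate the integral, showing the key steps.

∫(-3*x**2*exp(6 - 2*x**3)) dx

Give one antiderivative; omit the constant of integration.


Step 1. Substitute u = x**3 - 3, turning ∫(-3*x**2*exp(6 - 2*x**3)) dx into ∫(-exp(-2*u)) du: now ∫(-exp(-2*u)) du.
Step 2. Evaluate the standard form: now exp(-2*u)/2.
Step 3. Substitute back u = x**3 - 3: now exp(6 - 2*x**3)/2.
Answer: exp(6 - 2*x**3)/2.


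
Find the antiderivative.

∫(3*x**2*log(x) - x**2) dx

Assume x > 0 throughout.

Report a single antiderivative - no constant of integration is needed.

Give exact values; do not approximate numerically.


Answer: x**3*log(x) - 2*x**3/3.


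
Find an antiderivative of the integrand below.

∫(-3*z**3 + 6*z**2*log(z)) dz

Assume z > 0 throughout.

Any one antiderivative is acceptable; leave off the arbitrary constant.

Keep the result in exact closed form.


Answer: -3*z**4/4 + 2*z**3*log(z) - 2*z**3/3.


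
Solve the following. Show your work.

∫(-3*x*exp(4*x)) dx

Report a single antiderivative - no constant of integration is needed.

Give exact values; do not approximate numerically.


Step 1. Integrate ∫(-3*x*exp(4*x)) dx by parts with u = x, dv = (-3*exp(4*x)) dx, so v = -3*exp(4*x)/4: now -3*x*exp(4*x)/4 + ∫(3*exp(4*x)/4) dx.
Step 2. Evaluate the standard form: now -3*x*exp(4*x)/4 + 3*exp(4*x)/16.
Answer: -3*x*exp(4*x)/4 + 3*exp(4*x)/16.


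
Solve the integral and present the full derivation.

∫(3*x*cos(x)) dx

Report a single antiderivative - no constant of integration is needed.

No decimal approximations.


Step 1. Integrate ∫(3*x*cos(x)) dx by parts with u = x, dv = (3*cos(x)) dx, so v = 3*sin(x): now 3*x*sin(x) + ∫(-3*sin(x)) dx.
Step 2. Evaluate the standard form: now 3*x*sin(x) + 3*cos(x).
Answer: 3*x*sin(x) + 3*cos(x).


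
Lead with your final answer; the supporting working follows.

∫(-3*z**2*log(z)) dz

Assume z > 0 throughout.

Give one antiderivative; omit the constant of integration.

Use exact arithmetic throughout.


The answer is -z**3*log(z) + z**3/3.
Step 1. Integrate ∫(-3*z**2*log(z)) dz by parts with u = log(z), dv = (-3*z**2) dz, so v = -z**3 [assuming z > 0]: now -z**3*log(z) + ∫(z**2) dz.
Step 2. Evaluate the standard form: now -z**3*log(z) + z**3/3.
Answer: -z**3*log(z) + z**3/3.


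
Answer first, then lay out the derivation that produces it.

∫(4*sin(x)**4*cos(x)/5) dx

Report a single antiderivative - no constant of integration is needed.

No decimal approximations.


The answer is 4*sin(x)**5/25.
Step 1. Substitute u = sin(x), turning ∫(4*sin(x)**4*cos(x)/5) dx into ∫(4*u**4/5) du: now ∫(4*u**4/5) du.
Step 2. Evaluate the standard form: now 4*u**5/25.
Step 3. Substitute back u = sin(x): now 4*sin(x)**5/25.
Answer: 4*sin(x)**5/25.


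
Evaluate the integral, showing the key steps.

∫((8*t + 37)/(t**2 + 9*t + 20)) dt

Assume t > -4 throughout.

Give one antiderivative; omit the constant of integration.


Step 1. Decompose ∫((8*t + 37)/(t**2 + 9*t + 20)) dt by partial fractions, (8*t + 37)/(t**2 + 9*t + 20) = 3/(t + 5) + 5/(t + 4): now ∫(5/(t + 4)) dt + ∫(3/(t + 5)) dt.
Step 2. Evaluate the standard form [assuming t > -4]: now 5*log(t + 4) + ∫(3/(t + 5)) dt.
Step 3. Evaluate the standard form [assuming t > -5]: now 5*log(t + 4) + 3*log(t + 5).
Answer: 5*log(t + 4) + 3*log(t + 5).


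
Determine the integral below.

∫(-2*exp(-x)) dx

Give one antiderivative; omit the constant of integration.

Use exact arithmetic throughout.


Answer: 2*exp(-x).


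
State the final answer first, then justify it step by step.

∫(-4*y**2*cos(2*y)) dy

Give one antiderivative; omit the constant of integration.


The answer is -2*y**2*sin(2*y) - 2*y*cos(2*y) + sin(2*y).
Step 1. Integrate ∫(-4*y**2*cos(2*y)) dy by parts with u = y**2, dv = (-4*cos(2*y)) dy, so v = -2*sin(2*y): now -2*y**2*sin(2*y) + ∫(4*y*sin(2*y)) dy.
Step 2. Integrate ∫(4*y*sin(2*y)) dy by parts with u = y, dv = (4*sin(2*y)) dy, so v = -2*cos(2*y): now -2*y**2*sin(2*y) - 2*y*cos(2*y) + ∫(2*cos(2*y)) dy.
Step 3. Evaluate the standard form: now -2*y**2*sin(2*y) - 2*y*cos(2*y) + sin(2*y).
Answer: -2*y**2*sin(2*y) - 2*y*cos(2*y) + sin(2*y).


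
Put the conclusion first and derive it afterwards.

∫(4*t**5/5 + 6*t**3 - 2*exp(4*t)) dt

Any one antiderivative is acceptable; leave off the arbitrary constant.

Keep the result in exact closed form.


The answer is 2*t**6/15 + 3*t**4/2 - exp(4*t)/2.
Step 1. Rewrite: now ∫(6*t**3) dt + ∫(4*t**5/5) dt + ∫(-2*exp(4*t)) dt.
Step 2. Evaluate the standard form: now -exp(4*t)/2 + ∫(6*t**3) dt + ∫(4*t**5/5) dt.
Step 3. Evaluate the standard form: now 3*t**4/2 - exp(4*t)/2 + ∫(4*t**5/5) dt.
Step 4. Evaluate the standard form: now 2*t**6/15 + 3*t**4/2 - exp(4*t)/2.
Answer: 2*t**6/15 + 3*t**4/2 - exp(4*t)/2.


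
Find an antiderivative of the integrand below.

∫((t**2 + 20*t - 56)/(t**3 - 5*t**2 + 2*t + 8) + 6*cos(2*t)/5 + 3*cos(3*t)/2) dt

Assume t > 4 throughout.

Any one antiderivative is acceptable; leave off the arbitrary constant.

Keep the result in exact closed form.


Answer: 4*log(t - 4) + 2*log(t - 2) - 5*log(t + 1) + 3*sin(2*t)/5 + sin(3*t)/2.


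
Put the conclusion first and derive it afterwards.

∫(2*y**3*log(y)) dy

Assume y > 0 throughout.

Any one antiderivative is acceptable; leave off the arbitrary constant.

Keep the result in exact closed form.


The answer is y**4*log(y)/2 - y**4/8.
Step 1. Integrate ∫(2*y**3*log(y)) dy by parts with u = log(y), dv = (2*y**3) dy, so v = y**4/2 [assuming y > 0]: now y**4*log(y)/2 + ∫(-y**3/2) dy.
Step 2. Evaluate the standard form: now y**4*log(y)/2 - y**4/8.
Answer: y**4*log(y)/2 - y**4/8.


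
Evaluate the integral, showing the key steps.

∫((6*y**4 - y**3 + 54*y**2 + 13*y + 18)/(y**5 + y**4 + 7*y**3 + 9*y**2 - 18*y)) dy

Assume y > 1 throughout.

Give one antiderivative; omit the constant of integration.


Step 1. Decompose ∫((6*y**4 - y**3 + 54*y**2 + 13*y + 18)/(y**5 + y**4 + 7*y**3 + 9*y**2 - 18*y)) dy by partial fractions, (6*y**4 - y**3 + 54*y**2 + 13*y + 18)/(y**5 + y**4 + 7*y**3 + 9*y**2 - 18*y) = -2/(y**2 + 9) + 4/(y + 2) + 3/(y - 1) - 1/y: now ∫(-1/y) dy + ∫(3/(y - 1)) dy + ∫(4/(y + 2)) dy + ∫(-2/(y**2 + 9)) dy.
Step 2. Evaluate the standard form [assuming y > 0]: now -log(y) + ∫(3/(y - 1)) dy + ∫(4/(y + 2)) dy + ∫(-2/(y**2 + 9)) dy.
Step 3. Evaluate the standard form [assuming y > 1]: now -log(y) + 3*log(y - 1) + ∫(4/(y + 2)) dy + ∫(-2/(y**2 + 9)) dy.
Step 4. Evaluate the standard form [assuming y > -2]: now -log(y) + 3*log(y - 1) + 4*log(y + 2) + ∫(-2/(y**2 + 9)) dy.
Step 5. Evaluate the standard form: now -log(y) + 3*log(y - 1) + 4*log(y + 2) - 2*atan(y/3)/3.
Answer: -log(y) + 3*log(y - 1) + 4*log(y + 2) - 2*atan(y/3)/3.


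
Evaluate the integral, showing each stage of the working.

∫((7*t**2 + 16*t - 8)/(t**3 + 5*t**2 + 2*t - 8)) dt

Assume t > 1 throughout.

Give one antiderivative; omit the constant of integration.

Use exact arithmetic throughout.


Step 1. Decompose ∫((7*t**2 + 16*t - 8)/(t**3 + 5*t**2 + 2*t - 8)) dt by partial fractions, (7*t**2 + 16*t - 8)/(t**3 + 5*t**2 + 2*t - 8) = 4/(t + 4) + 2/(t + 2) + 1/(t - 1): now ∫(1/(t - 1)) dt + ∫(2/(t + 2)) dt + ∫(4/(t + 4)) dt.
Step 2. Evaluate the standard form [assuming t > -4]: now 4*log(t + 4) + ∫(1/(t - 1)) dt + ∫(2/(t + 2)) dt.
Step 3. Evaluate the standard form [assuming t > -2]: now 2*log(t + 2) + 4*log(t + 4) + ∫(1/(t - 1)) dt.
Step 4. Evaluate the standard form [assuming t > 1]: now log(t - 1) + 2*log(t + 2) + 4*log(t + 4).
Answer: log(t - 1) + 2*log(t + 2) + 4*log(t + 4).


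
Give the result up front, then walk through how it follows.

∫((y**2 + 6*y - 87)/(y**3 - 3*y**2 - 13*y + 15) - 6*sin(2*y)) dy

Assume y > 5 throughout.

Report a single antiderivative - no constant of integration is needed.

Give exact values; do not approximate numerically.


The answer is -log(y - 5) + 5*log(y - 1) - 3*log(y + 3) + 3*cos(2*y).
Step 1. Rewrite: now ∫((y**2 + 6*y - 87)/(y**3 - 3*y**2 - 13*y + 15)) dy + ∫(-6*sin(2*y)) dy.
Step 2. Evaluate the standard form: now 3*cos(2*y) + ∫((y**2 + 6*y - 87)/(y**3 - 3*y**2 - 13*y + 15)) dy.
Step 3. Decompose ∫((y**2 + 6*y - 87)/(y**3 - 3*y**2 - 13*y + 15)) dy by partial fractions, (y**2 + 6*y - 87)/(y**3 - 3*y**2 - 13*y + 15) = -3/(y + 3) + 5/(y - 1) - 1/(y - 5): now 3*cos(2*y) + ∫(-1/(y - 5)) dy + ∫(5/(y - 1)) dy + ∫(-3/(y + 3)) dy.
Step 4. Evaluate the standard form [assuming y > 1]: now 5*log(y - 1) + 3*cos(2*y) + ∫(-1/(y - 5)) dy + ∫(-3/(y + 3)) dy.
Step 5. Evaluate the standard form [assuming y > 5]: now -log(y - 5) + 5*log(y - 1) + 3*cos(2*y) + ∫(-3/(y + 3)) dy.
Step 6. Evaluate the standard form [assuming y > -3]: now -log(y - 5) + 5*log(y - 1) - 3*log(y + 3) + 3*cos(2*y).
Answer: -log(y - 5) + 5*log(y - 1) - 3*log(y + 3) + 3*cos(2*y).


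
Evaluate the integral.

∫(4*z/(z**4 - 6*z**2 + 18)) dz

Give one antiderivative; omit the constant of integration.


Answer: 2*atan(z**2/3 - 1)/3.


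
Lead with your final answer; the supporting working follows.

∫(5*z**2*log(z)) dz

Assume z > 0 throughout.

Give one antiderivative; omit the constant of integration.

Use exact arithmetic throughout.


The answer is 5*z**3*log(z)/3 - 5*z**3/9.
Step 1. Integrate ∫(5*z**2*log(z)) dz by parts with u = log(z), dv = (5*z**2) dz, so v = 5*z**3/3 [assuming z > 0]: now 5*z**3*log(z)/3 + ∫(-5*z**2/3) dz.
Step 2. Evaluate the standard form: now 5*z**3*log(z)/3 - 5*z**3/9.
Answer: 5*z**3*log(z)/3 - 5*z**3/9.


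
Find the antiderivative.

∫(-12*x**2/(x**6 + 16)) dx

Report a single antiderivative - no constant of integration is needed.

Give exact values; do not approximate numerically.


Answer: -atan(x**3/4).


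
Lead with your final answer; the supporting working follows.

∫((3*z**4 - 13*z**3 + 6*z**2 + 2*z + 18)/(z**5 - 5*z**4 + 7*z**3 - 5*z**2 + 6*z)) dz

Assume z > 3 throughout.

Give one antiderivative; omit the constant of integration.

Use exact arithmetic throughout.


The answer is 3*log(z) - log(z - 3) + log(z - 2) + 3*atan(z).
Step 1. Decompose ∫((3*z**4 - 13*z**3 + 6*z**2 + 2*z + 18)/(z**5 - 5*z**4 + 7*z**3 - 5*z**2 + 6*z)) dz by partial fractions, (3*z**4 - 13*z**3 + 6*z**2 + 2*z + 18)/(z**5 - 5*z**4 + 7*z**3 - 5*z**2 + 6*z) = 3/(z**2 + 1) + 1/(z - 2) - 1/(z - 3) + 3/z: now ∫(3/z) dz + ∫(-1/(z - 3)) dz + ∫(1/(z - 2)) dz + ∫(3/(z**2 + 1)) dz.
Step 2. Evaluate the standard form [assuming z > 0]: now 3*log(z) + ∫(-1/(z - 3)) dz + ∫(1/(z - 2)) dz + ∫(3/(z**2 + 1)) dz.
Step 3. Evaluate the standard form [assuming z > 2]: now 3*log(z) + log(z - 2) + ∫(-1/(z - 3)) dz + ∫(3/(z**2 + 1)) dz.
Step 4. Evaluate the standard form [assuming z > 3]: now 3*log(z) - log(z - 3) + log(z - 2) + ∫(3/(z**2 + 1)) dz.
Step 5. Evaluate the standard form: now 3*log(z) - log(z - 3) + log(z - 2) + 3*atan(z).
Answer: 3*log(z) - log(z - 3) + log(z - 2) + 3*atan(z).
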